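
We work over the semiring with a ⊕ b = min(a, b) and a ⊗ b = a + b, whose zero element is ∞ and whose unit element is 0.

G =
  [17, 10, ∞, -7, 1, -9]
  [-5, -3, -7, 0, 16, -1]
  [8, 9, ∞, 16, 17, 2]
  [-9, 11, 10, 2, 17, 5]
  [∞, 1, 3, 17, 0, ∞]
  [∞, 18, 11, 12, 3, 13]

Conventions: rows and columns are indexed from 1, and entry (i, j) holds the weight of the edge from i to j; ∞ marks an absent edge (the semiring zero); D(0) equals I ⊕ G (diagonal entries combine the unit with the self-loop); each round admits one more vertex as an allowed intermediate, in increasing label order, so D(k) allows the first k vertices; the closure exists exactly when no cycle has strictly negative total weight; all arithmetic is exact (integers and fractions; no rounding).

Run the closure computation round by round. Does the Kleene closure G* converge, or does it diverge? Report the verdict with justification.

Detection: at round 0, diagonal entry (2, 2) turns strictly negative.
Key observation: the cycle 2->2 has total weight (-3), which is strictly negative.
Answer: DIVERGES — negative cycle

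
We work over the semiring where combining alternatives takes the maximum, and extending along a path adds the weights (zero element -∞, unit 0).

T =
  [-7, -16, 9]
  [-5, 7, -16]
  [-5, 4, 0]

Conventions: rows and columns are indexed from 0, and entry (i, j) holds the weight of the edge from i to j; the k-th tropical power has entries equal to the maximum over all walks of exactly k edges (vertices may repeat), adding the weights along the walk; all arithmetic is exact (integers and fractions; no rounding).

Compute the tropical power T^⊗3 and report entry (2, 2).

T^⊗2:
  [4, 13, 9]
  [2, 14, 4]
  [-1, 11, 4]
T^⊗3:
  [8, 20, 13]
  [9, 21, 11]
  [6, 18, 8]
Key observation: the optimum is the walk 2->1->0->2, with weight 4 + (-5) + 9 = 8.
Optimal value attained by: walk 2->1->0->2.
Answer: (T^⊗3)[2][2] = 8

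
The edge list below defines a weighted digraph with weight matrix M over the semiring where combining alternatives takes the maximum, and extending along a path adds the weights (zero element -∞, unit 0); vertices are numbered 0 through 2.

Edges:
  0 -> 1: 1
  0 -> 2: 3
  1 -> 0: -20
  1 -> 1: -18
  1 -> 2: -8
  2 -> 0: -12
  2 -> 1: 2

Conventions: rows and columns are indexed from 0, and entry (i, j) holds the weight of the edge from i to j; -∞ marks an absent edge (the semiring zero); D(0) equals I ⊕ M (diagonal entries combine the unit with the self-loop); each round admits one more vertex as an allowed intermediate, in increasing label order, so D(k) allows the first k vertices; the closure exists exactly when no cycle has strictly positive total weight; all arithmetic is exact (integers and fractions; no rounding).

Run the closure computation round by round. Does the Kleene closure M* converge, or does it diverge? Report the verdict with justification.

D(0):
  [0, 1, 3]
  [-20, 0, -8]
  [-12, 2, 0]
D(1):
  [0, 1, 3]
  [-20, 0, -8]
  [-12, 2, 0]
D(2):
  [0, 1, 3]
  [-20, 0, -8]
  [-12, 2, 0]
D(3):
  [0, 5, 3]
  [-20, 0, -8]
  [-12, 2, 0]
Key observation: every diagonal entry stays at the unit through all rounds, so no improving cycle exists.
Answer: CONVERGES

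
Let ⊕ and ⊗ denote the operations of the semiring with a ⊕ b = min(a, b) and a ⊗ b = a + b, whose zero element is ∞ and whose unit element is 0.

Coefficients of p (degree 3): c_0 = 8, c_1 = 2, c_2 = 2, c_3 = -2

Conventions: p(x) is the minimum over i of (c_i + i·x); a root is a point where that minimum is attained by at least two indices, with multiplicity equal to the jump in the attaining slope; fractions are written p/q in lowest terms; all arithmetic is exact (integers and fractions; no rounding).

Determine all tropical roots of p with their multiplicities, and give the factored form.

hull edge (i=0, c=8) to (i=1, c=2): slope -6, span 1
hull edge (i=1, c=2) to (i=3, c=-2): slope -2, span 2
Factored form: p(x) = -2 ⊗ (x ⊕ 2) ⊗ (x ⊕ 2) ⊗ (x ⊕ 6)
Answer: roots = 2 (mult 2), 6 (mult 1)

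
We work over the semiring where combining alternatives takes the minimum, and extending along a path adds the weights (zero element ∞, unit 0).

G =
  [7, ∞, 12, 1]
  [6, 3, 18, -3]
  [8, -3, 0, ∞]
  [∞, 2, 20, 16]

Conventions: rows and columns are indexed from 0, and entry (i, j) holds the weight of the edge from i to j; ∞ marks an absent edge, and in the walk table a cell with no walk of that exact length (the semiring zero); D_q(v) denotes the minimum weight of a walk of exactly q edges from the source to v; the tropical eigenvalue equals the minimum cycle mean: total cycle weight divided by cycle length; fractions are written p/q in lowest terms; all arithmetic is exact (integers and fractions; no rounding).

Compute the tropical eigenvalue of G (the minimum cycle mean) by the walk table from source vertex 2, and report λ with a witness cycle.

q=0: [∞, ∞, 0, ∞]
q=1: [8, -3, 0, ∞]
q=2: [3, -3, 0, -6]
q=3: [3, -4, 0, -6]
q=4: [2, -4, 0, -7]
Optimal cycle mean attained by: cycle 1->3->1, total (-3) + 2, length 2.
Answer: λ = -1/2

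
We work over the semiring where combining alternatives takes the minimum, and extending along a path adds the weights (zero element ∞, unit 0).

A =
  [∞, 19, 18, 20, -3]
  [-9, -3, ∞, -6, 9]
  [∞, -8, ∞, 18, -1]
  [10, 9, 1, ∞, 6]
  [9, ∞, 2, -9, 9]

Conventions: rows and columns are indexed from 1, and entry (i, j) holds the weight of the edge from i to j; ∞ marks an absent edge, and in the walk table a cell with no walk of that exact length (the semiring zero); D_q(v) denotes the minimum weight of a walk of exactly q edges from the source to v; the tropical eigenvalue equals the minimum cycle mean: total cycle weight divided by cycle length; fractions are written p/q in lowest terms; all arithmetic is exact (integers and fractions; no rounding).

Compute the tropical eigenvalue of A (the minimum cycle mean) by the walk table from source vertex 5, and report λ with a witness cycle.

q=0: [∞, ∞, ∞, ∞, 0]
q=1: [9, ∞, 2, -9, 9]
q=2: [1, -6, -8, 0, -3]
q=3: [-15, -16, -1, -12, -9]
q=4: [-25, -19, -11, -22, -18]
q=5: [-28, -22, -21, -27, -28]
Optimal cycle mean attained by: cycle 1->5->4->3->2->1, total (-3) + (-9) + 1 + (-8) + (-9), length 5.
Answer: λ = -28/5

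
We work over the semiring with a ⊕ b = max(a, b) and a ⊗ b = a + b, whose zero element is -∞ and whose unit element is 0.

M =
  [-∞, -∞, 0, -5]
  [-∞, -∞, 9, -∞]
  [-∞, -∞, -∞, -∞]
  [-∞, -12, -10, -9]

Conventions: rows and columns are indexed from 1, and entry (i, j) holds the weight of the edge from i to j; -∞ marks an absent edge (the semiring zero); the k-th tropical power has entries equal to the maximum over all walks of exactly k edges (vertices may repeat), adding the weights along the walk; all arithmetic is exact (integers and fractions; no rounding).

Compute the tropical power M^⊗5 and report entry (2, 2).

M^⊗2:
  [-∞, -17, -15, -14]
  [-∞, -∞, -∞, -∞]
  [-∞, -∞, -∞, -∞]
  [-∞, -21, -3, -18]
M^⊗3:
  [-∞, -26, -8, -23]
  [-∞, -∞, -∞, -∞]
  [-∞, -∞, -∞, -∞]
  [-∞, -30, -12, -27]
M^⊗4:
  [-∞, -35, -17, -32]
  [-∞, -∞, -∞, -∞]
  [-∞, -∞, -∞, -∞]
  [-∞, -39, -21, -36]
M^⊗5:
  [-∞, -44, -26, -41]
  [-∞, -∞, -∞, -∞]
  [-∞, -∞, -∞, -∞]
  [-∞, -48, -30, -45]
Key observation: no walk of exactly 5 edges connects these vertices, so the entry is the semiring zero.
Answer: (M^⊗5)[2][2] = -∞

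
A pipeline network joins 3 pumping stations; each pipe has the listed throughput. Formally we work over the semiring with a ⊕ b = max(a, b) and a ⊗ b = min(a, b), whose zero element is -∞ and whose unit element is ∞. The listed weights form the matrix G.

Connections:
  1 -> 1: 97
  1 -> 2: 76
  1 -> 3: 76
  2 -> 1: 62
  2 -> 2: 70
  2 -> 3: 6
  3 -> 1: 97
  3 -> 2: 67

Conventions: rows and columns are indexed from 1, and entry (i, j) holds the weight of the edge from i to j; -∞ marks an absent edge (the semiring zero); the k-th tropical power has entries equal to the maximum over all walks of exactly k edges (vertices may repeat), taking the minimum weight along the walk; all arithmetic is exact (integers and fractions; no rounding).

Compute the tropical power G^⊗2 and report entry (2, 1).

G^⊗2:
  [97, 76, 76]
  [62, 70, 62]
  [97, 76, 76]
Key observation: the optimum is the walk 2->1->1, with weight 62 min 97 = 62.
Optimal value attained by: walk 2->1->1.
Answer: (G^⊗2)[2][1] = 62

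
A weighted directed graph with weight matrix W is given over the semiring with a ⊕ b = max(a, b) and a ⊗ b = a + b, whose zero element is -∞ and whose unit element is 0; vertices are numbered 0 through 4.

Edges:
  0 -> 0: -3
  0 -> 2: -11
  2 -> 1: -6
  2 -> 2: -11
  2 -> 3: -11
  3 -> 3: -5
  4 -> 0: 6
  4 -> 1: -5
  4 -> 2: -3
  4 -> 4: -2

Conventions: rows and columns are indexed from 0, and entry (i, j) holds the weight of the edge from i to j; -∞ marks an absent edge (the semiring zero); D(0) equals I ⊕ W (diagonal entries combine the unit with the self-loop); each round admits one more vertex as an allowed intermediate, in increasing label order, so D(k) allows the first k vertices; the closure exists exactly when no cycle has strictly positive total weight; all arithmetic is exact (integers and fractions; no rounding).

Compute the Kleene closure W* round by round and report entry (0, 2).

D(0):
  [0, -∞, -11, -∞, -∞]
  [-∞, 0, -∞, -∞, -∞]
  [-∞, -6, 0, -11, -∞]
  [-∞, -∞, -∞, 0, -∞]
  [6, -5, -3, -∞, 0]
D(1):
  [0, -∞, -11, -∞, -∞]
  [-∞, 0, -∞, -∞, -∞]
  [-∞, -6, 0, -11, -∞]
  [-∞, -∞, -∞, 0, -∞]
  [6, -5, -3, -∞, 0]
D(2):
  [0, -∞, -11, -∞, -∞]
  [-∞, 0, -∞, -∞, -∞]
  [-∞, -6, 0, -11, -∞]
  [-∞, -∞, -∞, 0, -∞]
  [6, -5, -3, -∞, 0]
D(3):
  [0, -17, -11, -22, -∞]
  [-∞, 0, -∞, -∞, -∞]
  [-∞, -6, 0, -11, -∞]
  [-∞, -∞, -∞, 0, -∞]
  [6, -5, -3, -14, 0]
D(4):
  [0, -17, -11, -22, -∞]
  [-∞, 0, -∞, -∞, -∞]
  [-∞, -6, 0, -11, -∞]
  [-∞, -∞, -∞, 0, -∞]
  [6, -5, -3, -14, 0]
D(5):
  [0, -17, -11, -22, -∞]
  [-∞, 0, -∞, -∞, -∞]
  [-∞, -6, 0, -11, -∞]
  [-∞, -∞, -∞, 0, -∞]
  [6, -5, -3, -14, 0]
Answer: W*[0][2] = -11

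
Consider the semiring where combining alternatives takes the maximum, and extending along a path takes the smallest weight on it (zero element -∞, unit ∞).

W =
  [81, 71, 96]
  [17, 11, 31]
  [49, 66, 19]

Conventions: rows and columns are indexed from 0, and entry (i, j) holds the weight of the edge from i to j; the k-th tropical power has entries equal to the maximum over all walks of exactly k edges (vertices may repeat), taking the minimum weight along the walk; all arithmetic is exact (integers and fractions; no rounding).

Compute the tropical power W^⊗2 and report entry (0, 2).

W^⊗2:
  [81, 71, 81]
  [31, 31, 19]
  [49, 49, 49]
Key observation: the optimum is the walk 0->0->2, with weight 81 min 96 = 81.
Optimal value attained by: walk 0->0->2.
Answer: (W^⊗2)[0][2] = 81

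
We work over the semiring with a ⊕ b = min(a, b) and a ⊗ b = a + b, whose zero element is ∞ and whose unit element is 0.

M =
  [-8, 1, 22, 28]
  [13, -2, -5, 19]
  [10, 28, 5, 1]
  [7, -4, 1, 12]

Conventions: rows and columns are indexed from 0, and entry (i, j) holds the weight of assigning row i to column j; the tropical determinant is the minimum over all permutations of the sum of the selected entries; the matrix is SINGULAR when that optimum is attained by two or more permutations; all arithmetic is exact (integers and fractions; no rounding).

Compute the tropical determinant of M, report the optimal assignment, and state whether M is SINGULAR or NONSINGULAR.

σ = (0, 1, 2, 3): (-8) + (-2) + 5 + 12 = 7
σ = (0, 1, 3, 2): (-8) + (-2) + 1 + 1 = -8
σ = (0, 2, 1, 3): (-8) + (-5) + 28 + 12 = 27
σ = (0, 2, 3, 1): (-8) + (-5) + 1 + (-4) = -16
σ = (0, 3, 1, 2): (-8) + 19 + 28 + 1 = 40
σ = (0, 3, 2, 1): (-8) + 19 + 5 + (-4) = 12
σ = (1, 0, 2, 3): 1 + 13 + 5 + 12 = 31
σ = (1, 0, 3, 2): 1 + 13 + 1 + 1 = 16
σ = (1, 2, 0, 3): 1 + (-5) + 10 + 12 = 18
σ = (1, 2, 3, 0): 1 + (-5) + 1 + 7 = 4
σ = (1, 3, 0, 2): 1 + 19 + 10 + 1 = 31
σ = (1, 3, 2, 0): 1 + 19 + 5 + 7 = 32
σ = (2, 0, 1, 3): 22 + 13 + 28 + 12 = 75
σ = (2, 0, 3, 1): 22 + 13 + 1 + (-4) = 32
σ = (2, 1, 0, 3): 22 + (-2) + 10 + 12 = 42
σ = (2, 1, 3, 0): 22 + (-2) + 1 + 7 = 28
σ = (2, 3, 0, 1): 22 + 19 + 10 + (-4) = 47
σ = (2, 3, 1, 0): 22 + 19 + 28 + 7 = 76
σ = (3, 0, 1, 2): 28 + 13 + 28 + 1 = 70
σ = (3, 0, 2, 1): 28 + 13 + 5 + (-4) = 42
σ = (3, 1, 0, 2): 28 + (-2) + 10 + 1 = 37
σ = (3, 1, 2, 0): 28 + (-2) + 5 + 7 = 38
σ = (3, 2, 0, 1): 28 + (-5) + 10 + (-4) = 29
σ = (3, 2, 1, 0): 28 + (-5) + 28 + 7 = 58
Optimal value attained by: σ = (0, 2, 3, 1).
Answer: det⊕(M) = -16; verdict: NONSINGULAR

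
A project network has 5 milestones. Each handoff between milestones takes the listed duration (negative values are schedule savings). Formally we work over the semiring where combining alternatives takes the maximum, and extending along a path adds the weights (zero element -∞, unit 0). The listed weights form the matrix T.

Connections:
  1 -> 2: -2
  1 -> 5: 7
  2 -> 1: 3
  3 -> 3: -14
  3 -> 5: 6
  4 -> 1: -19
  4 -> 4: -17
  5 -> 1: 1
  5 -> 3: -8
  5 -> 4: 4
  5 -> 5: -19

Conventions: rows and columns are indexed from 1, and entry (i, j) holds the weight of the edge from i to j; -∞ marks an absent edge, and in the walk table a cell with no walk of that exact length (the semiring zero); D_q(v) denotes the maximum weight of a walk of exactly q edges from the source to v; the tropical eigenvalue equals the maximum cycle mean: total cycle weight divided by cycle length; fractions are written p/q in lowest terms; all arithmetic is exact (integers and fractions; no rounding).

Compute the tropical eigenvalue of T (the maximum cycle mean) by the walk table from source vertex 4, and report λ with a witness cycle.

q=0: [-∞, -∞, -∞, 0, -∞]
q=1: [-19, -∞, -∞, -17, -∞]
q=2: [-36, -21, -∞, -34, -12]
q=3: [-11, -38, -20, -8, -29]
q=4: [-27, -13, -34, -25, -4]
q=5: [-3, -29, -12, 0, -20]
Optimal cycle mean attained by: cycle 1->5->1, total 7 + 1, length 2.
Answer: λ = 4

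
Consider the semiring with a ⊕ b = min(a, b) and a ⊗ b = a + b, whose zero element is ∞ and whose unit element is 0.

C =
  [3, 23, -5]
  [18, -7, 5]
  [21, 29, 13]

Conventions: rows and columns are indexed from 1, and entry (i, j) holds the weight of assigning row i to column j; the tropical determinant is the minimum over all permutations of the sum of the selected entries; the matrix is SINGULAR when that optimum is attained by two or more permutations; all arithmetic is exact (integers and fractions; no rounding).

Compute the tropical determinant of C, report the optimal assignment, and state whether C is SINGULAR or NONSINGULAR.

σ = (1, 2, 3): 3 + (-7) + 13 = 9
σ = (1, 3, 2): 3 + 5 + 29 = 37
σ = (2, 1, 3): 23 + 18 + 13 = 54
σ = (2, 3, 1): 23 + 5 + 21 = 49
σ = (3, 1, 2): (-5) + 18 + 29 = 42
σ = (3, 2, 1): (-5) + (-7) + 21 = 9
Optimal value attained by: σ = (1, 2, 3).
Answer: det⊕(C) = 9; verdict: SINGULAR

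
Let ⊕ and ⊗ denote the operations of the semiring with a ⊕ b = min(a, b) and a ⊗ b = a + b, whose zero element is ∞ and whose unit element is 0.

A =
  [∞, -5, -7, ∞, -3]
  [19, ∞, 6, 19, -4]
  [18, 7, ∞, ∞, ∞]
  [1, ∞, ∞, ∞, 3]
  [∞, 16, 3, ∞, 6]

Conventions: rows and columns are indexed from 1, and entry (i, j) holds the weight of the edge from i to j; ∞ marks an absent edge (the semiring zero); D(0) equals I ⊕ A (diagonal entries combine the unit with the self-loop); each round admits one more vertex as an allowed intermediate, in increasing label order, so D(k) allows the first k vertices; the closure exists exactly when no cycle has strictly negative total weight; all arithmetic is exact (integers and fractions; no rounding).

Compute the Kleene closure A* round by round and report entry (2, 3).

D(0):
  [0, -5, -7, ∞, -3]
  [19, 0, 6, 19, -4]
  [18, 7, 0, ∞, ∞]
  [1, ∞, ∞, 0, 3]
  [∞, 16, 3, ∞, 0]
D(1):
  [0, -5, -7, ∞, -3]
  [19, 0, 6, 19, -4]
  [18, 7, 0, ∞, 15]
  [1, -4, -6, 0, -2]
  [∞, 16, 3, ∞, 0]
D(2):
  [0, -5, -7, 14, -9]
  [19, 0, 6, 19, -4]
  [18, 7, 0, 26, 3]
  [1, -4, -6, 0, -8]
  [35, 16, 3, 35, 0]
D(3):
  [0, -5, -7, 14, -9]
  [19, 0, 6, 19, -4]
  [18, 7, 0, 26, 3]
  [1, -4, -6, 0, -8]
  [21, 10, 3, 29, 0]
D(4):
  [0, -5, -7, 14, -9]
  [19, 0, 6, 19, -4]
  [18, 7, 0, 26, 3]
  [1, -4, -6, 0, -8]
  [21, 10, 3, 29, 0]
D(5):
  [0, -5, -7, 14, -9]
  [17, 0, -1, 19, -4]
  [18, 7, 0, 26, 3]
  [1, -4, -6, 0, -8]
  [21, 10, 3, 29, 0]
Answer: A*[2][3] = -1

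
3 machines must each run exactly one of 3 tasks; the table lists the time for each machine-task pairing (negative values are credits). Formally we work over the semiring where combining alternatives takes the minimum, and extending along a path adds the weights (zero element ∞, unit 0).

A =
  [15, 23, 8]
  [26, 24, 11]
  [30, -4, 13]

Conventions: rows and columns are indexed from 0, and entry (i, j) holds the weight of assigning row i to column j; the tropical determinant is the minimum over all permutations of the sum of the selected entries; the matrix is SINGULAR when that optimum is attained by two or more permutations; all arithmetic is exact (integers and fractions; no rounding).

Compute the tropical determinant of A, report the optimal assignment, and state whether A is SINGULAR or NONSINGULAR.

σ = (0, 1, 2): 15 + 24 + 13 = 52
σ = (0, 2, 1): 15 + 11 + (-4) = 22
σ = (1, 0, 2): 23 + 26 + 13 = 62
σ = (1, 2, 0): 23 + 11 + 30 = 64
σ = (2, 0, 1): 8 + 26 + (-4) = 30
σ = (2, 1, 0): 8 + 24 + 30 = 62
Optimal value attained by: σ = (0, 2, 1).
Answer: det⊕(A) = 22; verdict: NONSINGULAR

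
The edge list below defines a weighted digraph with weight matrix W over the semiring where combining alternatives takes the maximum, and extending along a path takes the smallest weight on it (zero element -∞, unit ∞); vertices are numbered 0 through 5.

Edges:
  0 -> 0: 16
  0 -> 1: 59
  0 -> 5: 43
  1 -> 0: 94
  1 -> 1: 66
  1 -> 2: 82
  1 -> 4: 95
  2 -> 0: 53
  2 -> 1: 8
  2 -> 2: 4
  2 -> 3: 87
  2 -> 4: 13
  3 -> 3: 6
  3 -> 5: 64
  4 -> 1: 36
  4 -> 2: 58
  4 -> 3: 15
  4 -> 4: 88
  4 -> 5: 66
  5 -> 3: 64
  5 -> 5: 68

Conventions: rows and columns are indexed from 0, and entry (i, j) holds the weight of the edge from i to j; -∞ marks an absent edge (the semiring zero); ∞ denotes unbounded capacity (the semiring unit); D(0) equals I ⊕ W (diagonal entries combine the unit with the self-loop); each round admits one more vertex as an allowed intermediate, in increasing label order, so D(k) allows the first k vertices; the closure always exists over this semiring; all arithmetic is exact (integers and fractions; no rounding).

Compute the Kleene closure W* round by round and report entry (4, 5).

D(0):
  [∞, 59, -∞, -∞, -∞, 43]
  [94, ∞, 82, -∞, 95, -∞]
  [53, 8, ∞, 87, 13, -∞]
  [-∞, -∞, -∞, ∞, -∞, 64]
  [-∞, 36, 58, 15, ∞, 66]
  [-∞, -∞, -∞, 64, -∞, ∞]
D(1):
  [∞, 59, -∞, -∞, -∞, 43]
  [94, ∞, 82, -∞, 95, 43]
  [53, 53, ∞, 87, 13, 43]
  [-∞, -∞, -∞, ∞, -∞, 64]
  [-∞, 36, 58, 15, ∞, 66]
  [-∞, -∞, -∞, 64, -∞, ∞]
D(2):
  [∞, 59, 59, -∞, 59, 43]
  [94, ∞, 82, -∞, 95, 43]
  [53, 53, ∞, 87, 53, 43]
  [-∞, -∞, -∞, ∞, -∞, 64]
  [36, 36, 58, 15, ∞, 66]
  [-∞, -∞, -∞, 64, -∞, ∞]
D(3):
  [∞, 59, 59, 59, 59, 43]
  [94, ∞, 82, 82, 95, 43]
  [53, 53, ∞, 87, 53, 43]
  [-∞, -∞, -∞, ∞, -∞, 64]
  [53, 53, 58, 58, ∞, 66]
  [-∞, -∞, -∞, 64, -∞, ∞]
D(4):
  [∞, 59, 59, 59, 59, 59]
  [94, ∞, 82, 82, 95, 64]
  [53, 53, ∞, 87, 53, 64]
  [-∞, -∞, -∞, ∞, -∞, 64]
  [53, 53, 58, 58, ∞, 66]
  [-∞, -∞, -∞, 64, -∞, ∞]
D(5):
  [∞, 59, 59, 59, 59, 59]
  [94, ∞, 82, 82, 95, 66]
  [53, 53, ∞, 87, 53, 64]
  [-∞, -∞, -∞, ∞, -∞, 64]
  [53, 53, 58, 58, ∞, 66]
  [-∞, -∞, -∞, 64, -∞, ∞]
D(6):
  [∞, 59, 59, 59, 59, 59]
  [94, ∞, 82, 82, 95, 66]
  [53, 53, ∞, 87, 53, 64]
  [-∞, -∞, -∞, ∞, -∞, 64]
  [53, 53, 58, 64, ∞, 66]
  [-∞, -∞, -∞, 64, -∞, ∞]
Answer: W*[4][5] = 66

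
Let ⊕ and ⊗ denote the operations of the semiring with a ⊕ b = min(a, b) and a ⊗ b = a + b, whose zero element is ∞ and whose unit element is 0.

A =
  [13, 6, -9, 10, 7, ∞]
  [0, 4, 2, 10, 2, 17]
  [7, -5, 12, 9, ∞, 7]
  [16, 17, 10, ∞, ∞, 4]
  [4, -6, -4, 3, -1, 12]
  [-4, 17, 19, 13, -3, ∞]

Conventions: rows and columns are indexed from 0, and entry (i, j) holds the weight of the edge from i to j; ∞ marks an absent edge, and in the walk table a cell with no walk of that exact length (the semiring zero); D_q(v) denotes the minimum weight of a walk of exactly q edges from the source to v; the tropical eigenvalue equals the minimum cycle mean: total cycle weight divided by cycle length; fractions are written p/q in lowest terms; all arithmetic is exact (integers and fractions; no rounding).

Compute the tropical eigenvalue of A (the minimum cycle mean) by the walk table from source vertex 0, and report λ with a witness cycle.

q=0: [0, ∞, ∞, ∞, ∞, ∞]
q=1: [13, 6, -9, 10, 7, ∞]
q=2: [-2, -14, 3, 0, 6, -2]
q=3: [-14, -10, -12, -4, -12, 3]
q=4: [-10, -18, -23, -9, -13, -5]
q=5: [-18, -28, -19, -14, -16, -16]
q=6: [-28, -24, -27, -18, -26, -12]
Optimal cycle mean attained by: cycle 0->2->1->0, total (-9) + (-5) + 0, length 3.
Answer: λ = -14/3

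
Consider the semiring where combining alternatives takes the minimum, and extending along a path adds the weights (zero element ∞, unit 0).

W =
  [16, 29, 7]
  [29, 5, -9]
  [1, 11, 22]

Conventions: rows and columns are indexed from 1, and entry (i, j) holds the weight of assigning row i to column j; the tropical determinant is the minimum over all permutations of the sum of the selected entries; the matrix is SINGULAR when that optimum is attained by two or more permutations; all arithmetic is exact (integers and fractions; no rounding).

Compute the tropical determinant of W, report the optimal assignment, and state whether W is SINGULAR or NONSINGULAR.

σ = (1, 2, 3): 16 + 5 + 22 = 43
σ = (1, 3, 2): 16 + (-9) + 11 = 18
σ = (2, 1, 3): 29 + 29 + 22 = 80
σ = (2, 3, 1): 29 + (-9) + 1 = 21
σ = (3, 1, 2): 7 + 29 + 11 = 47
σ = (3, 2, 1): 7 + 5 + 1 = 13
Optimal value attained by: σ = (3, 2, 1).
Answer: det⊕(W) = 13; verdict: NONSINGULAR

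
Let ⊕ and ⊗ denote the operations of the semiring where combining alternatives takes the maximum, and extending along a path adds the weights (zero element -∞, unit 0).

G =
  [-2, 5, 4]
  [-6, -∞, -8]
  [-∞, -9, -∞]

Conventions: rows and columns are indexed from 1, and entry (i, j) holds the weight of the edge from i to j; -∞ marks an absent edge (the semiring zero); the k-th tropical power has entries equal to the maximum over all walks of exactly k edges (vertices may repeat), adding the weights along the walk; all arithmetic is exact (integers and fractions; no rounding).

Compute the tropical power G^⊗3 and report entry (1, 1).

G^⊗2:
  [-1, 3, 2]
  [-8, -1, -2]
  [-15, -∞, -17]
G^⊗3:
  [-3, 4, 3]
  [-7, -3, -4]
  [-17, -10, -11]
Key observation: the optimum is the walk 1->1->2->1, with weight (-2) + 5 + (-6) = -3.
Optimal value attained by: walk 1->1->2->1.
Answer: (G^⊗3)[1][1] = -3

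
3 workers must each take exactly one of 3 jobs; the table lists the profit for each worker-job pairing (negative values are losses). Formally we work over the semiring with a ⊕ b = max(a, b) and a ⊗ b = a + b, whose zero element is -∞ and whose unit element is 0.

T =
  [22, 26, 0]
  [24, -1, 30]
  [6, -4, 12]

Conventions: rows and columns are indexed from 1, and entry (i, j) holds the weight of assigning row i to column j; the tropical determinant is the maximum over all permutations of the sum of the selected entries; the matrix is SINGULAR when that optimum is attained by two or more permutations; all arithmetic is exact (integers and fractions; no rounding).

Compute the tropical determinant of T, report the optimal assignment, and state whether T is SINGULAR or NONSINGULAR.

σ = (1, 2, 3): 22 + (-1) + 12 = 33
σ = (1, 3, 2): 22 + 30 + (-4) = 48
σ = (2, 1, 3): 26 + 24 + 12 = 62
σ = (2, 3, 1): 26 + 30 + 6 = 62
σ = (3, 1, 2): 0 + 24 + (-4) = 20
σ = (3, 2, 1): 0 + (-1) + 6 = 5
Optimal value attained by: σ = (2, 1, 3).
Answer: det⊕(T) = 62; verdict: SINGULAR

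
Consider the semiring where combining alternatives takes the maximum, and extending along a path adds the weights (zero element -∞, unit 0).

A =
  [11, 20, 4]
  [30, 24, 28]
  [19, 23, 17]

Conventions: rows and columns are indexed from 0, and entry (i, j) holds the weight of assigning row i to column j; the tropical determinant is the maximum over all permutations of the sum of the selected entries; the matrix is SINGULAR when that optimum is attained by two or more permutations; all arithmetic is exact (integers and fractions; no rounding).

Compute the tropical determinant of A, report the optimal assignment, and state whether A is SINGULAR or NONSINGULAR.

σ = (0, 1, 2): 11 + 24 + 17 = 52
σ = (0, 2, 1): 11 + 28 + 23 = 62
σ = (1, 0, 2): 20 + 30 + 17 = 67
σ = (1, 2, 0): 20 + 28 + 19 = 67
σ = (2, 0, 1): 4 + 30 + 23 = 57
σ = (2, 1, 0): 4 + 24 + 19 = 47
Optimal value attained by: σ = (1, 0, 2).
Answer: det⊕(A) = 67; verdict: SINGULAR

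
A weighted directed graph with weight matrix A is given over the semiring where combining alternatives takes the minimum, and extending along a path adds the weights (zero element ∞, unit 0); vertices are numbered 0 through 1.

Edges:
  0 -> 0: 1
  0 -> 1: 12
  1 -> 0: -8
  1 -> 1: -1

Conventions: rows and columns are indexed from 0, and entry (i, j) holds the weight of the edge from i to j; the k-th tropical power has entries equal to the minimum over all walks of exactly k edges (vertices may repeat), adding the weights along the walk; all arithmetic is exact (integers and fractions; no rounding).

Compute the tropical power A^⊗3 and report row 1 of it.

A^⊗2:
  [2, 11]
  [-9, -2]
A^⊗3:
  [3, 10]
  [-10, -3]
Answer: row 1 of A^⊗3 = [-10, -3]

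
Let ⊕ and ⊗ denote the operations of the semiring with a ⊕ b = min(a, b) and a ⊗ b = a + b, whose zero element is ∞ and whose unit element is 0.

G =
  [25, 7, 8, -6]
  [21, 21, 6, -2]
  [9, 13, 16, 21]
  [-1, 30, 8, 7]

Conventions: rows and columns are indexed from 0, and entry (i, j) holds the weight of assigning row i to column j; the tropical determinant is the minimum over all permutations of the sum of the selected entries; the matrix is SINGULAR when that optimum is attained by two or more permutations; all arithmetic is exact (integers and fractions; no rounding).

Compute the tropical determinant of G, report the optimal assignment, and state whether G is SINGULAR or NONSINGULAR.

σ = (0, 1, 2, 3): 25 + 21 + 16 + 7 = 69
σ = (0, 1, 3, 2): 25 + 21 + 21 + 8 = 75
σ = (0, 2, 1, 3): 25 + 6 + 13 + 7 = 51
σ = (0, 2, 3, 1): 25 + 6 + 21 + 30 = 82
σ = (0, 3, 1, 2): 25 + (-2) + 13 + 8 = 44
σ = (0, 3, 2, 1): 25 + (-2) + 16 + 30 = 69
σ = (1, 0, 2, 3): 7 + 21 + 16 + 7 = 51
σ = (1, 0, 3, 2): 7 + 21 + 21 + 8 = 57
σ = (1, 2, 0, 3): 7 + 6 + 9 + 7 = 29
σ = (1, 2, 3, 0): 7 + 6 + 21 + (-1) = 33
σ = (1, 3, 0, 2): 7 + (-2) + 9 + 8 = 22
σ = (1, 3, 2, 0): 7 + (-2) + 16 + (-1) = 20
σ = (2, 0, 1, 3): 8 + 21 + 13 + 7 = 49
σ = (2, 0, 3, 1): 8 + 21 + 21 + 30 = 80
σ = (2, 1, 0, 3): 8 + 21 + 9 + 7 = 45
σ = (2, 1, 3, 0): 8 + 21 + 21 + (-1) = 49
σ = (2, 3, 0, 1): 8 + (-2) + 9 + 30 = 45
σ = (2, 3, 1, 0): 8 + (-2) + 13 + (-1) = 18
σ = (3, 0, 1, 2): (-6) + 21 + 13 + 8 = 36
σ = (3, 0, 2, 1): (-6) + 21 + 16 + 30 = 61
σ = (3, 1, 0, 2): (-6) + 21 + 9 + 8 = 32
σ = (3, 1, 2, 0): (-6) + 21 + 16 + (-1) = 30
σ = (3, 2, 0, 1): (-6) + 6 + 9 + 30 = 39
σ = (3, 2, 1, 0): (-6) + 6 + 13 + (-1) = 12
Optimal value attained by: σ = (3, 2, 1, 0).
Answer: det⊕(G) = 12; verdict: NONSINGULAR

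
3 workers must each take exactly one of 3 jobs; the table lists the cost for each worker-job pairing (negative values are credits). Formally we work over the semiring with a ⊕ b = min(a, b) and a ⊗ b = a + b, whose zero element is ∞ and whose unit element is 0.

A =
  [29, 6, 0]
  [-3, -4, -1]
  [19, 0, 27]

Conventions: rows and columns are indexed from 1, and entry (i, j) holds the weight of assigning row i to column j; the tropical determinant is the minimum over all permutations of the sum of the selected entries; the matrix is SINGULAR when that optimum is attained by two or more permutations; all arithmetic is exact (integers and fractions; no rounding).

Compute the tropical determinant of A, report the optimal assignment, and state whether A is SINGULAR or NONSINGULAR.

σ = (1, 2, 3): 29 + (-4) + 27 = 52
σ = (1, 3, 2): 29 + (-1) + 0 = 28
σ = (2, 1, 3): 6 + (-3) + 27 = 30
σ = (2, 3, 1): 6 + (-1) + 19 = 24
σ = (3, 1, 2): 0 + (-3) + 0 = -3
σ = (3, 2, 1): 0 + (-4) + 19 = 15
Optimal value attained by: σ = (3, 1, 2).
Answer: det⊕(A) = -3; verdict: NONSINGULAR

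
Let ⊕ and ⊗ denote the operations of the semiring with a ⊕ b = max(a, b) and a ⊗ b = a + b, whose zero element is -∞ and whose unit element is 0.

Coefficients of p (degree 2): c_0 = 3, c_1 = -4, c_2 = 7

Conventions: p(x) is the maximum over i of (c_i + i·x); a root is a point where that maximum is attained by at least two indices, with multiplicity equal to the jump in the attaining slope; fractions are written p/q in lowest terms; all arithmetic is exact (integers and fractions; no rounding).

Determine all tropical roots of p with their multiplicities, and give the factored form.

hull edge (i=0, c=3) to (i=2, c=7): slope 2, span 2
Factored form: p(x) = 7 ⊗ (x ⊕ (-2)) ⊗ (x ⊕ (-2))
Answer: roots = -2 (mult 2)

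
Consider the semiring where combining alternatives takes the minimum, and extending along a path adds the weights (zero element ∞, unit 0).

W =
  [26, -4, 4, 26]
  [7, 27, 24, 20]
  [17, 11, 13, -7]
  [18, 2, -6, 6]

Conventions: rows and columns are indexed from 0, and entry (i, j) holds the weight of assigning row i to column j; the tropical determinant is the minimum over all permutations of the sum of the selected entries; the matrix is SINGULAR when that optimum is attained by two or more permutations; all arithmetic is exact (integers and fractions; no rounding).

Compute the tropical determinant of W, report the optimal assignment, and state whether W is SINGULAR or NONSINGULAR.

σ = (0, 1, 2, 3): 26 + 27 + 13 + 6 = 72
σ = (0, 1, 3, 2): 26 + 27 + (-7) + (-6) = 40
σ = (0, 2, 1, 3): 26 + 24 + 11 + 6 = 67
σ = (0, 2, 3, 1): 26 + 24 + (-7) + 2 = 45
σ = (0, 3, 1, 2): 26 + 20 + 11 + (-6) = 51
σ = (0, 3, 2, 1): 26 + 20 + 13 + 2 = 61
σ = (1, 0, 2, 3): (-4) + 7 + 13 + 6 = 22
σ = (1, 0, 3, 2): (-4) + 7 + (-7) + (-6) = -10
σ = (1, 2, 0, 3): (-4) + 24 + 17 + 6 = 43
σ = (1, 2, 3, 0): (-4) + 24 + (-7) + 18 = 31
σ = (1, 3, 0, 2): (-4) + 20 + 17 + (-6) = 27
σ = (1, 3, 2, 0): (-4) + 20 + 13 + 18 = 47
σ = (2, 0, 1, 3): 4 + 7 + 11 + 6 = 28
σ = (2, 0, 3, 1): 4 + 7 + (-7) + 2 = 6
σ = (2, 1, 0, 3): 4 + 27 + 17 + 6 = 54
σ = (2, 1, 3, 0): 4 + 27 + (-7) + 18 = 42
σ = (2, 3, 0, 1): 4 + 20 + 17 + 2 = 43
σ = (2, 3, 1, 0): 4 + 20 + 11 + 18 = 53
σ = (3, 0, 1, 2): 26 + 7 + 11 + (-6) = 38
σ = (3, 0, 2, 1): 26 + 7 + 13 + 2 = 48
σ = (3, 1, 0, 2): 26 + 27 + 17 + (-6) = 64
σ = (3, 1, 2, 0): 26 + 27 + 13 + 18 = 84
σ = (3, 2, 0, 1): 26 + 24 + 17 + 2 = 69
σ = (3, 2, 1, 0): 26 + 24 + 11 + 18 = 79
Optimal value attained by: σ = (1, 0, 3, 2).
Answer: det⊕(W) = -10; verdict: NONSINGULAR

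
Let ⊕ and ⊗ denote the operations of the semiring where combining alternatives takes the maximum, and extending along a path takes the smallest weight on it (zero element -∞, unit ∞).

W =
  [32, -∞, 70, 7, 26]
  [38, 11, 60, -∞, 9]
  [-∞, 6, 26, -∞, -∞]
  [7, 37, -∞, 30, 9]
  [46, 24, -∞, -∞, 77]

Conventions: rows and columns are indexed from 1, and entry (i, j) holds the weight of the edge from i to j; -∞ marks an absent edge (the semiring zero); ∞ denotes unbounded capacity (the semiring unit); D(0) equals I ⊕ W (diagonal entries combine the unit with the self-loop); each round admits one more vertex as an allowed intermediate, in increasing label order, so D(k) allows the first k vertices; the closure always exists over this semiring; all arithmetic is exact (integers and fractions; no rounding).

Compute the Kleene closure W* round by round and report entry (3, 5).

D(0):
  [∞, -∞, 70, 7, 26]
  [38, ∞, 60, -∞, 9]
  [-∞, 6, ∞, -∞, -∞]
  [7, 37, -∞, ∞, 9]
  [46, 24, -∞, -∞, ∞]
D(1):
  [∞, -∞, 70, 7, 26]
  [38, ∞, 60, 7, 26]
  [-∞, 6, ∞, -∞, -∞]
  [7, 37, 7, ∞, 9]
  [46, 24, 46, 7, ∞]
D(2):
  [∞, -∞, 70, 7, 26]
  [38, ∞, 60, 7, 26]
  [6, 6, ∞, 6, 6]
  [37, 37, 37, ∞, 26]
  [46, 24, 46, 7, ∞]
D(3):
  [∞, 6, 70, 7, 26]
  [38, ∞, 60, 7, 26]
  [6, 6, ∞, 6, 6]
  [37, 37, 37, ∞, 26]
  [46, 24, 46, 7, ∞]
D(4):
  [∞, 7, 70, 7, 26]
  [38, ∞, 60, 7, 26]
  [6, 6, ∞, 6, 6]
  [37, 37, 37, ∞, 26]
  [46, 24, 46, 7, ∞]
D(5):
  [∞, 24, 70, 7, 26]
  [38, ∞, 60, 7, 26]
  [6, 6, ∞, 6, 6]
  [37, 37, 37, ∞, 26]
  [46, 24, 46, 7, ∞]
Answer: W*[3][5] = 6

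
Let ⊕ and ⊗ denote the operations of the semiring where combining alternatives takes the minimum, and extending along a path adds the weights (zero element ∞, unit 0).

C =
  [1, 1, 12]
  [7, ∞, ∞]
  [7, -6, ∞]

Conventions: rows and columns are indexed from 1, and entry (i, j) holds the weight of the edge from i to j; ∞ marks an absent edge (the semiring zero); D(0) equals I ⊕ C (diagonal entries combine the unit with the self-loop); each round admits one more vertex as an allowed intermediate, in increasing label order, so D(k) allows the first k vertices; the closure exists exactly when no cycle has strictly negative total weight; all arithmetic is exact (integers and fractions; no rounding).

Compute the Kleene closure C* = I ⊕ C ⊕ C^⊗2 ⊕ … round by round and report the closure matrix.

D(0):
  [0, 1, 12]
  [7, 0, ∞]
  [7, -6, 0]
D(1):
  [0, 1, 12]
  [7, 0, 19]
  [7, -6, 0]
D(2):
  [0, 1, 12]
  [7, 0, 19]
  [1, -6, 0]
D(3):
  [0, 1, 12]
  [7, 0, 19]
  [1, -6, 0]
Answer: C* = [[0, 1, 12], [7, 0, 19], [1, -6, 0]]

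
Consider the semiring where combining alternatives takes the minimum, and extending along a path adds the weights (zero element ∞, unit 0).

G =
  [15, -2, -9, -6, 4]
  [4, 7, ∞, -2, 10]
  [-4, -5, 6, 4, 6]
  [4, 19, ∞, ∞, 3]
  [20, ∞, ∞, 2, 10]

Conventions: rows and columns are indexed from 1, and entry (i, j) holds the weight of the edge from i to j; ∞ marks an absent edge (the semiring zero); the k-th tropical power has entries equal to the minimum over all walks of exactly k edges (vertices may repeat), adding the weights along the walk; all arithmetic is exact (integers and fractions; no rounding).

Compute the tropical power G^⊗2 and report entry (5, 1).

G^⊗2:
  [-13, -14, -3, -5, -3]
  [2, 2, -5, -2, 1]
  [-1, -6, -13, -10, 0]
  [19, 2, -5, -2, 8]
  [6, 18, 11, 12, 5]
Key observation: the optimum is the walk 5->4->1, with weight 2 + 4 = 6.
Optimal value attained by: walk 5->4->1.
Answer: (G^⊗2)[5][1] = 6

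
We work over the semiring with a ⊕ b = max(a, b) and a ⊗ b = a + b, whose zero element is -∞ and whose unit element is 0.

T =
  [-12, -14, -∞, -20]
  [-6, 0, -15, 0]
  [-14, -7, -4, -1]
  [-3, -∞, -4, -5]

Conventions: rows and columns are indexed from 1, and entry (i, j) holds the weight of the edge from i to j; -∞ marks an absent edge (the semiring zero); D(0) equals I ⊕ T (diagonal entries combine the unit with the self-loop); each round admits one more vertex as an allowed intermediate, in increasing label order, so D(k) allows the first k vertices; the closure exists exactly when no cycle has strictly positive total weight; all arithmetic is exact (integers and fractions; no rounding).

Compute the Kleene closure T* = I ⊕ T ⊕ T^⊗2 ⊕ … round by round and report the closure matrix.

D(0):
  [0, -14, -∞, -20]
  [-6, 0, -15, 0]
  [-14, -7, 0, -1]
  [-3, -∞, -4, 0]
D(1):
  [0, -14, -∞, -20]
  [-6, 0, -15, 0]
  [-14, -7, 0, -1]
  [-3, -17, -4, 0]
D(2):
  [0, -14, -29, -14]
  [-6, 0, -15, 0]
  [-13, -7, 0, -1]
  [-3, -17, -4, 0]
D(3):
  [0, -14, -29, -14]
  [-6, 0, -15, 0]
  [-13, -7, 0, -1]
  [-3, -11, -4, 0]
D(4):
  [0, -14, -18, -14]
  [-3, 0, -4, 0]
  [-4, -7, 0, -1]
  [-3, -11, -4, 0]
Answer: T* = [[0, -14, -18, -14], [-3, 0, -4, 0], [-4, -7, 0, -1], [-3, -11, -4, 0]]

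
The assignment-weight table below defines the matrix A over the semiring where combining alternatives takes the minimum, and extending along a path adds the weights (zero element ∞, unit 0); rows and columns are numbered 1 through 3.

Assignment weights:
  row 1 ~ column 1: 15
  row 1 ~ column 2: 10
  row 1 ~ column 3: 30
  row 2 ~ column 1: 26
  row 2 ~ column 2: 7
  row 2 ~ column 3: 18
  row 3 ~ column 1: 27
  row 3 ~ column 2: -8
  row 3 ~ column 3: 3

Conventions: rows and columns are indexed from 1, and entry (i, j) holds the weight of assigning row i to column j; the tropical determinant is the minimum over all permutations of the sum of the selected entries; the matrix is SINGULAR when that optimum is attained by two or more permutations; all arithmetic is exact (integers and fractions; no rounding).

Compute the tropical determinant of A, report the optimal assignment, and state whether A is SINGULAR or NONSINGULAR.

σ = (1, 2, 3): 15 + 7 + 3 = 25
σ = (1, 3, 2): 15 + 18 + (-8) = 25
σ = (2, 1, 3): 10 + 26 + 3 = 39
σ = (2, 3, 1): 10 + 18 + 27 = 55
σ = (3, 1, 2): 30 + 26 + (-8) = 48
σ = (3, 2, 1): 30 + 7 + 27 = 64
Optimal value attained by: σ = (1, 2, 3).
Answer: det⊕(A) = 25; verdict: SINGULAR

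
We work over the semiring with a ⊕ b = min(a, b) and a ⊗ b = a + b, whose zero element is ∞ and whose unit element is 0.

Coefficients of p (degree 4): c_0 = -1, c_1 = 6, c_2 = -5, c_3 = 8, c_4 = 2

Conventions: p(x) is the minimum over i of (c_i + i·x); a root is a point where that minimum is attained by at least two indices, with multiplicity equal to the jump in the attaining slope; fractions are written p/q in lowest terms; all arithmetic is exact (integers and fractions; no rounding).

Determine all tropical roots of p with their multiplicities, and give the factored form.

hull edge (i=0, c=-1) to (i=2, c=-5): slope -2, span 2
hull edge (i=2, c=-5) to (i=4, c=2): slope 7/2, span 2
Factored form: p(x) = 2 ⊗ (x ⊕ (-7/2)) ⊗ (x ⊕ (-7/2)) ⊗ (x ⊕ 2) ⊗ (x ⊕ 2)
Answer: roots = -7/2 (mult 2), 2 (mult 2)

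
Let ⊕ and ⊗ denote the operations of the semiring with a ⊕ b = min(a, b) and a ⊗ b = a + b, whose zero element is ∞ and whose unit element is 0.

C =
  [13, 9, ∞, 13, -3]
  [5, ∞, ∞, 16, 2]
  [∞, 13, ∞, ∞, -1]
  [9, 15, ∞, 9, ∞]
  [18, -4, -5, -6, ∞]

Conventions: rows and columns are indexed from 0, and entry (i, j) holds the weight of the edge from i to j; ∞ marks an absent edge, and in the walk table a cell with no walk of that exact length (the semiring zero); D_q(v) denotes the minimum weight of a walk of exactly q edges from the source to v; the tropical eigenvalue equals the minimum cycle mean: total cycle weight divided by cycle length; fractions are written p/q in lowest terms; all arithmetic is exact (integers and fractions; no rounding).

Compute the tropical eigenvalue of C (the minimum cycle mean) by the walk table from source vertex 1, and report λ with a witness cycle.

q=0: [∞, 0, ∞, ∞, ∞]
q=1: [5, ∞, ∞, 16, 2]
q=2: [18, -2, -3, -4, 2]
q=3: [3, -2, -3, -4, -4]
q=4: [3, -8, -9, -10, -4]
q=5: [-3, -8, -9, -10, -10]
Optimal cycle mean attained by: cycle 2->4->2, total (-1) + (-5), length 2.
Answer: λ = -3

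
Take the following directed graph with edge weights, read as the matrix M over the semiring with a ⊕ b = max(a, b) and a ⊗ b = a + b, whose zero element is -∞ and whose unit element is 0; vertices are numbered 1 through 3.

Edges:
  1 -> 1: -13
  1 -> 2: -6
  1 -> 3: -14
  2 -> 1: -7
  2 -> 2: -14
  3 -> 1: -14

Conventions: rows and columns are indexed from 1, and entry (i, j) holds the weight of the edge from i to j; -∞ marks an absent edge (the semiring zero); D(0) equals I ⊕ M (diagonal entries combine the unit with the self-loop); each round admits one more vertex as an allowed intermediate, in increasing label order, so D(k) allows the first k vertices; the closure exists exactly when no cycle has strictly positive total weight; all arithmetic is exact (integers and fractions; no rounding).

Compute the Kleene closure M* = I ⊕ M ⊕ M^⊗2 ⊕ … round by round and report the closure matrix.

D(0):
  [0, -6, -14]
  [-7, 0, -∞]
  [-14, -∞, 0]
D(1):
  [0, -6, -14]
  [-7, 0, -21]
  [-14, -20, 0]
D(2):
  [0, -6, -14]
  [-7, 0, -21]
  [-14, -20, 0]
D(3):
  [0, -6, -14]
  [-7, 0, -21]
  [-14, -20, 0]
Answer: M* = [[0, -6, -14], [-7, 0, -21], [-14, -20, 0]]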